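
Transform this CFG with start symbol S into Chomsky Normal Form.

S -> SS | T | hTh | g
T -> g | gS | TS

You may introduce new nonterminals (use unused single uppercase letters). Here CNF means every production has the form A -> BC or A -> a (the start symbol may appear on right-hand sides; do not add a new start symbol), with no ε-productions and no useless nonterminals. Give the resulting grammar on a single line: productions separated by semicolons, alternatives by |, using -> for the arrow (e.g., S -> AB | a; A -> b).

S -> g | AS | BC | SS | TS; A -> g; B -> h; C -> TB; T -> g | AS | TS

No ε-productions.
After unit-elimination: S -> g | SS | TS | gS | hTh; T -> g | TS | gS.
TERM: introduce A -> g, B -> h and substitute in every rule of length ≥2.
BIN: S -> BTB becomes S -> BC, C -> TB.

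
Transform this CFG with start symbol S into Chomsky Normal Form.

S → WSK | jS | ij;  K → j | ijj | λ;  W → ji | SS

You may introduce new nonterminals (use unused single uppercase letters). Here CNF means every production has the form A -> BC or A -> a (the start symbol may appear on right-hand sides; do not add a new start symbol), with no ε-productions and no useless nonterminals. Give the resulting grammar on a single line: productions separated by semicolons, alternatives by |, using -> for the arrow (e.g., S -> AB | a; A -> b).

Nullable: {K}; after ε-elimination: S -> WS | ij | jS | WSK; K -> j | ijj; W -> SS | ji.
No unit productions to eliminate.
TERM: introduce A -> i, B -> j and substitute in every rule of length ≥2.
BIN: K -> ABB becomes K -> AC, C -> BB; S -> WSK becomes S -> WD, D -> SK.

S -> AB | BS | WD | WS; A -> i; B -> j; C -> BB; D -> SK; K -> j | AC; W -> BA | SS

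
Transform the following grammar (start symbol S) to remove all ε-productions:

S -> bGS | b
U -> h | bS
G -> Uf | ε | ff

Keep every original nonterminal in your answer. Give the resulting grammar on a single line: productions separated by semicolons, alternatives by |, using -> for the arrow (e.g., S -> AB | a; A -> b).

Nullable set: {G}.
S -> bGS: G nullable, giving bGS | bS.
Drop G -> ε.
Unchanged (no nullable symbols): S -> b; G -> Uf; G -> ff; U -> bS; U -> h.

S -> b | bS | bGS; G -> Uf | ff; U -> h | bS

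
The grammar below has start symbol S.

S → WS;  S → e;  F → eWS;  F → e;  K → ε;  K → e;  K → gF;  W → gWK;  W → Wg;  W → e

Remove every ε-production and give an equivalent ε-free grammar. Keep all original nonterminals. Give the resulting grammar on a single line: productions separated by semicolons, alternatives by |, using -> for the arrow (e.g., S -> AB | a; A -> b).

Nullable set: {K}.
Drop K -> ε.
W -> gWK: K nullable, giving gW | gWK.
Unchanged (no nullable symbols): S -> WS; S -> e; F -> e; F -> eWS; K -> e; K -> gF; W -> Wg; W -> e.

S -> e | WS; F -> e | eWS; K -> e | gF; W -> e | Wg | gW | gWK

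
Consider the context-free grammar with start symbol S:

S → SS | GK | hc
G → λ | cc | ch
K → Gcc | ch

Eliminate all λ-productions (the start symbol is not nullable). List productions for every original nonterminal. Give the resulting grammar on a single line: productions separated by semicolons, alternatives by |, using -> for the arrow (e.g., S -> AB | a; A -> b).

S -> K | GK | SS | hc; G -> cc | ch; K -> cc | ch | Gcc

Nullable set: {G}.
S -> GK: G nullable, giving GK | K.
Drop G -> λ.
K -> Gcc: G nullable, giving Gcc | cc.
Unchanged (no nullable symbols): S -> SS; S -> hc; G -> cc; G -> ch; K -> ch.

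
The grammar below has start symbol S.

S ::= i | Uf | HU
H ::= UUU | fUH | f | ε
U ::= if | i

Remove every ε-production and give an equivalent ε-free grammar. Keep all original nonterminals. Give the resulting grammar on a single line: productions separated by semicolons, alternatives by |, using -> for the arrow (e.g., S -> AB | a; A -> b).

Nullable set: {H}.
S -> HU: H nullable, giving HU | U.
Drop H -> ε.
H -> fUH: H nullable, giving fU | fUH.
Unchanged (no nullable symbols): S -> Uf; S -> i; H -> UUU; H -> f; U -> i; U -> if.

S -> U | i | HU | Uf; H -> f | fU | UUU | fUH; U -> i | if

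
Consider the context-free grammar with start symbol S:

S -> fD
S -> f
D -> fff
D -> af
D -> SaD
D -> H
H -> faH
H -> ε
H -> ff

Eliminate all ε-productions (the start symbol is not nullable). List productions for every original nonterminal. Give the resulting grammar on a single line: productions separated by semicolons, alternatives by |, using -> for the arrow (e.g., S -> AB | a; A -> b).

Nullable set: {D, H}.
S -> fD: D nullable, giving f | fD.
D -> H: H nullable, giving H.
D -> SaD: D nullable, giving Sa | SaD.
Drop H -> ε.
H -> faH: H nullable, giving fa | faH.
Unchanged (no nullable symbols): S -> f; D -> af; D -> fff; H -> ff.

S -> f | fD; D -> H | Sa | af | SaD | fff; H -> fa | ff | faH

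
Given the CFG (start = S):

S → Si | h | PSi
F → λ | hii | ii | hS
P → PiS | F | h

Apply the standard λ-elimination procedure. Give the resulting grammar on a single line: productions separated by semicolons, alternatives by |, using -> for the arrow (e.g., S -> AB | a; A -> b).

Nullable set: {F, P}.
S -> PSi: P nullable, giving PSi | Si.
Drop F -> λ.
P -> F: F nullable, giving F.
P -> PiS: P nullable, giving PiS | iS.
Unchanged (no nullable symbols): S -> Si; S -> h; F -> hS; F -> hii; F -> ii; P -> h.

S -> h | Si | PSi; F -> hS | ii | hii; P -> F | h | iS | PiS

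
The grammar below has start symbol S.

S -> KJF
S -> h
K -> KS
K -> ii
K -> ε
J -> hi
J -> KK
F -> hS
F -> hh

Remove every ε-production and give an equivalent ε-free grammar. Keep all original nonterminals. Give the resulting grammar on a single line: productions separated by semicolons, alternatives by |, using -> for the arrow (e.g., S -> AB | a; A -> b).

Nullable set: {J, K}.
S -> KJF: K, J nullable, giving F | JF | KF | KJF.
J -> KK: K, K nullable, giving K | KK.
Drop K -> ε.
K -> KS: K nullable, giving KS | S.
Unchanged (no nullable symbols): S -> h; F -> hS; F -> hh; J -> hi; K -> ii.

S -> F | h | JF | KF | KJF; F -> hS | hh; J -> K | KK | hi; K -> S | KS | ii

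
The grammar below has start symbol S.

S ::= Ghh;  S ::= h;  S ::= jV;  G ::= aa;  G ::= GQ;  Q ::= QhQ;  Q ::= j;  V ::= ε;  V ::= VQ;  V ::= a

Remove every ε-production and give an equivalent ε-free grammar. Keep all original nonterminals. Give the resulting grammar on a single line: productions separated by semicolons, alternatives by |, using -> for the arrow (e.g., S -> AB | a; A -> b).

S -> h | j | jV | Ghh; G -> GQ | aa; Q -> j | QhQ; V -> Q | a | VQ

Nullable set: {V}.
S -> jV: V nullable, giving j | jV.
Drop V -> ε.
V -> VQ: V nullable, giving Q | VQ.
Unchanged (no nullable symbols): S -> Ghh; S -> h; G -> GQ; G -> aa; Q -> QhQ; Q -> j; V -> a.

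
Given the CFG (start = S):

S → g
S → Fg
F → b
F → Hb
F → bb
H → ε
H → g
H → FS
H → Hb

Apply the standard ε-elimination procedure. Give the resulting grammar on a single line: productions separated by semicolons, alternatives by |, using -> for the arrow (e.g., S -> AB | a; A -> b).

Nullable set: {H}.
F -> Hb: H nullable, giving Hb | b.
Drop H -> ε.
H -> Hb: H nullable, giving Hb | b.
Unchanged (no nullable symbols): S -> Fg; S -> g; F -> b; F -> bb; H -> FS; H -> g.

S -> g | Fg; F -> b | Hb | bb; H -> b | g | FS | Hb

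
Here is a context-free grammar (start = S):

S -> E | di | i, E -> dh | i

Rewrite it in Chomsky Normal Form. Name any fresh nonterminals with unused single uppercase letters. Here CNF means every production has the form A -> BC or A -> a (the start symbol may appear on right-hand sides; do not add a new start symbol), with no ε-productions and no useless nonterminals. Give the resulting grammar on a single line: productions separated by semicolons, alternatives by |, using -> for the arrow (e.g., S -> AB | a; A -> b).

S -> i | AB | AC; A -> d; B -> h; C -> i

No ε-productions.
After unit-elimination: S -> i | dh | di; E -> i | dh.
TERM: introduce A -> d, B -> h, C -> i and substitute in every rule of length ≥2.
Drop unreachable/unproductive: E.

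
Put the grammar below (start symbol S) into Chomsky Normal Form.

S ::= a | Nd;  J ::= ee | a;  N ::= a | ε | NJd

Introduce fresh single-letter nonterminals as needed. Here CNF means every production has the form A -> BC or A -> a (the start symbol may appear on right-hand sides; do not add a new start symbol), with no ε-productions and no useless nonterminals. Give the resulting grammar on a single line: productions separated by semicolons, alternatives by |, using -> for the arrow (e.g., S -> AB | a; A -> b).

S -> a | d | NB; A -> e; B -> d; C -> JB; J -> a | AA; N -> a | JB | NC

Nullable: {N}; after ε-elimination: S -> a | d | Nd; J -> a | ee; N -> a | Jd | NJd.
No unit productions to eliminate.
TERM: introduce B -> d, A -> e and substitute in every rule of length ≥2.
BIN: N -> NJB becomes N -> NC, C -> JB.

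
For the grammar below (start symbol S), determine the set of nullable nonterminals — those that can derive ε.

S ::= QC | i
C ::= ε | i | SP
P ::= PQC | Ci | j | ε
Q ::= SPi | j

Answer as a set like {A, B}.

{C, P}

Directly nullable (have an ε-rule): {C, P}.
Not nullable: Q, S — each has a terminal in every rule's right-hand side or depends on a non-nullable symbol.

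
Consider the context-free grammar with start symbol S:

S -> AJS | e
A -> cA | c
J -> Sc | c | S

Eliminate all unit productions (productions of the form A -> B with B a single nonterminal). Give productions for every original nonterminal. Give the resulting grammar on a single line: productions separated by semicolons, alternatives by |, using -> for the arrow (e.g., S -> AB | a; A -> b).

Unit productions: J->S.
Unit pairs (A ⇒* B via units): (J,S).
S: inherits non-unit rules of {S} → AJS | e.
A: inherits non-unit rules of {A} → c | cA.
J: inherits non-unit rules of {J, S} → AJS | Sc | c | e.

S -> e | AJS; A -> c | cA; J -> c | e | Sc | AJS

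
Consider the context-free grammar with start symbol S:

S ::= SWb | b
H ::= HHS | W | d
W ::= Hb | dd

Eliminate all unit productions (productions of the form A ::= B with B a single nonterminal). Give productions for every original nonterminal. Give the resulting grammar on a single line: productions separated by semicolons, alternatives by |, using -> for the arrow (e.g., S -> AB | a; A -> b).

S -> b | SWb; H -> d | Hb | dd | HHS; W -> Hb | dd

Unit productions: H->W.
Unit pairs (A ⇒* B via units): (H,W).
S: inherits non-unit rules of {S} → SWb | b.
H: inherits non-unit rules of {H, W} → HHS | Hb | d | dd.
W: inherits non-unit rules of {W} → Hb | dd.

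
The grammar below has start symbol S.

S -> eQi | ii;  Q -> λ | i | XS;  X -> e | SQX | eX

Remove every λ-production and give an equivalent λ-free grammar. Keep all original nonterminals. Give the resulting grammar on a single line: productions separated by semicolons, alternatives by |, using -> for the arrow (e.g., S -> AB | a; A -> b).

Nullable set: {Q}.
S -> eQi: Q nullable, giving eQi | ei.
Drop Q -> λ.
X -> SQX: Q nullable, giving SQX | SX.
Unchanged (no nullable symbols): S -> ii; Q -> XS; Q -> i; X -> e; X -> eX.

S -> ei | ii | eQi; Q -> i | XS; X -> e | SX | eX | SQX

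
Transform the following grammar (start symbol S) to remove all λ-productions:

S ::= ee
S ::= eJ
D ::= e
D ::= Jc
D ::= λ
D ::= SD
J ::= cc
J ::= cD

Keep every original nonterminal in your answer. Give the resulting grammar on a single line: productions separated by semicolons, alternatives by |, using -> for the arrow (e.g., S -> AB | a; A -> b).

Nullable set: {D}.
Drop D -> λ.
D -> SD: D nullable, giving S | SD.
J -> cD: D nullable, giving c | cD.
Unchanged (no nullable symbols): S -> eJ; S -> ee; D -> Jc; D -> e; J -> cc.

S -> eJ | ee; D -> S | e | Jc | SD; J -> c | cD | cc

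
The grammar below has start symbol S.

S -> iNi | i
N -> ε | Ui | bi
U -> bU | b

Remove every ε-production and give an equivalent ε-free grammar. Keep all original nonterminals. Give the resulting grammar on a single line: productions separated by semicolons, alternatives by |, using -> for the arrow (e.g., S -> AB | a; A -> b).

S -> i | ii | iNi; N -> Ui | bi; U -> b | bU

Nullable set: {N}.
S -> iNi: N nullable, giving iNi | ii.
Drop N -> ε.
Unchanged (no nullable symbols): S -> i; N -> Ui; N -> bi; U -> b; U -> bU.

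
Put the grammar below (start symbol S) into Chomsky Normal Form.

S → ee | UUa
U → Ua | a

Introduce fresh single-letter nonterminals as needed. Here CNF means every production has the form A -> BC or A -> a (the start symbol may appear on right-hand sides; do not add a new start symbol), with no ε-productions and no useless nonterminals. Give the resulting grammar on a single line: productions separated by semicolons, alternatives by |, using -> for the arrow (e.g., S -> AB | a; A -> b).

S -> BB | UC; A -> a; B -> e; C -> UA; U -> a | UA

No ε-productions.
No unit productions to eliminate.
TERM: introduce A -> a, B -> e and substitute in every rule of length ≥2.
BIN: S -> UUA becomes S -> UC, C -> UA.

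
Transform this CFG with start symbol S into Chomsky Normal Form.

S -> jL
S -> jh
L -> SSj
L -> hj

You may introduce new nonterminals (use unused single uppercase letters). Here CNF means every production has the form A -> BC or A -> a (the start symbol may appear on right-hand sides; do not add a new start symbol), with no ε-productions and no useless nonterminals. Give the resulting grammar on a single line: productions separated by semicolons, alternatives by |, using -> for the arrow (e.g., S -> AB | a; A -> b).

No ε-productions.
No unit productions to eliminate.
TERM: introduce B -> h, A -> j and substitute in every rule of length ≥2.
BIN: L -> SSA becomes L -> SC, C -> SA.

S -> AB | AL; A -> j; B -> h; C -> SA; L -> BA | SC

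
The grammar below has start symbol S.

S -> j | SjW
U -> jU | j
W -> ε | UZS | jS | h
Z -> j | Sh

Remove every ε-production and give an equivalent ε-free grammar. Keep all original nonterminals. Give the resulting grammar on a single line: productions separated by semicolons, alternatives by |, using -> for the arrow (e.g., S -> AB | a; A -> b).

Nullable set: {W}.
S -> SjW: W nullable, giving Sj | SjW.
Drop W -> ε.
Unchanged (no nullable symbols): S -> j; U -> j; U -> jU; W -> UZS; W -> h; W -> jS; Z -> Sh; Z -> j.

S -> j | Sj | SjW; U -> j | jU; W -> h | jS | UZS; Z -> j | Sh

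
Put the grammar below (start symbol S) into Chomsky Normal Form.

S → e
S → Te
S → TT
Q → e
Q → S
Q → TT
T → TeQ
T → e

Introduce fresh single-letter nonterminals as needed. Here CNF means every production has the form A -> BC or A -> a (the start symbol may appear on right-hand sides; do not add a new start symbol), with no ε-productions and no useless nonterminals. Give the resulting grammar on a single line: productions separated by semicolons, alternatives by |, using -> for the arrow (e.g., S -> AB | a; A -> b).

S -> e | TA | TT; A -> e; B -> AQ; Q -> e | TA | TT; T -> e | TB

No ε-productions.
After unit-elimination: S -> e | TT | Te; Q -> e | TT | Te; T -> e | TeQ.
TERM: introduce A -> e and substitute in every rule of length ≥2.
BIN: T -> TAQ becomes T -> TB, B -> AQ.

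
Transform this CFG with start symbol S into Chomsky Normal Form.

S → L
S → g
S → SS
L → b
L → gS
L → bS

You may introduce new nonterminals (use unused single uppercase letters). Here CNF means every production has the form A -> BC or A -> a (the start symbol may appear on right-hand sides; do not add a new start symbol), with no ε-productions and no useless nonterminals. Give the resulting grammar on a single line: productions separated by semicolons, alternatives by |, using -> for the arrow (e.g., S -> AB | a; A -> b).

No ε-productions.
After unit-elimination: S -> b | g | SS | bS | gS; L -> b | bS | gS.
TERM: introduce A -> b, B -> g and substitute in every rule of length ≥2.
Drop unreachable/unproductive: L.

S -> b | g | AS | BS | SS; A -> b; B -> g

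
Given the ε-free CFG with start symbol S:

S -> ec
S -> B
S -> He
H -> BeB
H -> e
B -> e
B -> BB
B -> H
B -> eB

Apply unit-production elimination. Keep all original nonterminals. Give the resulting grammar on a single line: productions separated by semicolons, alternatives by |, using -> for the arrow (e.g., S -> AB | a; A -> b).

Unit productions: B->H, S->B.
Unit pairs (A ⇒* B via units): (B,H), (S,B), (S,H).
S: inherits non-unit rules of {B, H, S} → BB | BeB | He | e | eB | ec.
B: inherits non-unit rules of {B, H} → BB | BeB | e | eB.
H: inherits non-unit rules of {H} → BeB | e.

S -> e | BB | He | eB | ec | BeB; B -> e | BB | eB | BeB; H -> e | BeB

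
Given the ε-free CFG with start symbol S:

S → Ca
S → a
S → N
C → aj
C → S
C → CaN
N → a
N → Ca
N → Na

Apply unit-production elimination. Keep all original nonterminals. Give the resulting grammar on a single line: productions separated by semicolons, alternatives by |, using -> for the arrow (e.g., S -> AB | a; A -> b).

Unit productions: C->S, S->N.
Unit pairs (A ⇒* B via units): (C,N), (C,S), (S,N).
S: inherits non-unit rules of {N, S} → Ca | Na | a.
C: inherits non-unit rules of {C, N, S} → Ca | CaN | Na | a | aj.
N: inherits non-unit rules of {N} → Ca | Na | a.

S -> a | Ca | Na; C -> a | Ca | Na | aj | CaN; N -> a | Ca | Na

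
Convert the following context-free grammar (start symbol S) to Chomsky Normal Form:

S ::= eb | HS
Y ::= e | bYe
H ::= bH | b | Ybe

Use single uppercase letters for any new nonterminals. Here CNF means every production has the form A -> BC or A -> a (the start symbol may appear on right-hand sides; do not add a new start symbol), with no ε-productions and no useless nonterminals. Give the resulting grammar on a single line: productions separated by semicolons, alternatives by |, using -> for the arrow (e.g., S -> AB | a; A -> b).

No ε-productions.
No unit productions to eliminate.
TERM: introduce A -> b, B -> e and substitute in every rule of length ≥2.
BIN: H -> YAB becomes H -> YC, C -> AB; Y -> AYB becomes Y -> AD, D -> YB.

S -> BA | HS; A -> b; B -> e; C -> AB; D -> YB; H -> b | AH | YC; Y -> e | AD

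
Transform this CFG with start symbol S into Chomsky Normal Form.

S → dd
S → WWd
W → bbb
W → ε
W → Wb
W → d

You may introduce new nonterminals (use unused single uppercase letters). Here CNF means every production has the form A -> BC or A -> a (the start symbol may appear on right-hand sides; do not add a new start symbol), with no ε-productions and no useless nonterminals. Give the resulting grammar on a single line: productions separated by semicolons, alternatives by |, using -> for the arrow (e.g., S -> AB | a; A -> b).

Nullable: {W}; after ε-elimination: S -> d | Wd | dd | WWd; W -> b | d | Wb | bbb.
No unit productions to eliminate.
TERM: introduce B -> b, A -> d and substitute in every rule of length ≥2.
BIN: S -> WWA becomes S -> WC, C -> WA; W -> BBB becomes W -> BD, D -> BB.

S -> d | AA | WA | WC; A -> d; B -> b; C -> WA; D -> BB; W -> b | d | BD | WB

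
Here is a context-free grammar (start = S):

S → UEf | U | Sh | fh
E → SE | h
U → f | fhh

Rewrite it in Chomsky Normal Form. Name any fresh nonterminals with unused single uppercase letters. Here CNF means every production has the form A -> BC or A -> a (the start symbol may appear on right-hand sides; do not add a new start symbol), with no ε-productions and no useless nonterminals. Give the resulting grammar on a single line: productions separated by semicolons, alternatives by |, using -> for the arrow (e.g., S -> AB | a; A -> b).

S -> f | BA | BC | SA | UD; A -> h; B -> f; C -> AA; D -> EB; E -> h | SE; F -> AA; U -> f | BF

No ε-productions.
After unit-elimination: S -> f | Sh | fh | UEf | fhh; E -> h | SE; U -> f | fhh.
TERM: introduce B -> f, A -> h and substitute in every rule of length ≥2.
BIN: S -> BAA becomes S -> BC, C -> AA; S -> UEB becomes S -> UD, D -> EB; U -> BAA becomes U -> BF, F -> AA.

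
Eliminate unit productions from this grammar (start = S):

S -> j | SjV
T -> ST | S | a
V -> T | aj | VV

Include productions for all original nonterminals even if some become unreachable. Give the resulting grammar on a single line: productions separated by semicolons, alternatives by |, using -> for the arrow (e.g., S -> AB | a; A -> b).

S -> j | SjV; T -> a | j | ST | SjV; V -> a | j | ST | VV | aj | SjV

Unit productions: T->S, V->T.
Unit pairs (A ⇒* B via units): (T,S), (V,S), (V,T).
S: inherits non-unit rules of {S} → SjV | j.
T: inherits non-unit rules of {S, T} → ST | SjV | a | j.
V: inherits non-unit rules of {S, T, V} → ST | SjV | VV | a | aj | j.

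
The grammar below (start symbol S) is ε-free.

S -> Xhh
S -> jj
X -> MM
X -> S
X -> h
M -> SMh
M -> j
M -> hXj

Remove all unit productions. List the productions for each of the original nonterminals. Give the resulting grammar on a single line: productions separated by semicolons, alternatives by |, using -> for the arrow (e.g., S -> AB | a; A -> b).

Unit productions: X->S.
Unit pairs (A ⇒* B via units): (X,S).
S: inherits non-unit rules of {S} → Xhh | jj.
M: inherits non-unit rules of {M} → SMh | hXj | j.
X: inherits non-unit rules of {S, X} → MM | Xhh | h | jj.

S -> jj | Xhh; M -> j | SMh | hXj; X -> h | MM | jj | Xhh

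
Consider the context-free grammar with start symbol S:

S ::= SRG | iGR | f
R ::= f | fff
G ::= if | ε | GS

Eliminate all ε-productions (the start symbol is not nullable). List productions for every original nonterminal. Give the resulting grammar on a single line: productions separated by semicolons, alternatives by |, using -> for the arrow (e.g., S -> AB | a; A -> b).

Nullable set: {G}.
S -> SRG: G nullable, giving SR | SRG.
S -> iGR: G nullable, giving iGR | iR.
Drop G -> ε.
G -> GS: G nullable, giving GS | S.
Unchanged (no nullable symbols): S -> f; G -> if; R -> f; R -> fff.

S -> f | SR | iR | SRG | iGR; G -> S | GS | if; R -> f | fff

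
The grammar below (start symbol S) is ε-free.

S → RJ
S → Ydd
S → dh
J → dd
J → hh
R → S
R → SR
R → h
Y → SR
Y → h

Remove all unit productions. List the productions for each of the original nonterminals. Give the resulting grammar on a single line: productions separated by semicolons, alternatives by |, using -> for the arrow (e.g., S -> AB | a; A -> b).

S -> RJ | dh | Ydd; J -> dd | hh; R -> h | RJ | SR | dh | Ydd; Y -> h | SR

Unit productions: R->S.
Unit pairs (A ⇒* B via units): (R,S).
S: inherits non-unit rules of {S} → RJ | Ydd | dh.
J: inherits non-unit rules of {J} → dd | hh.
R: inherits non-unit rules of {R, S} → RJ | SR | Ydd | dh | h.
Y: inherits non-unit rules of {Y} → SR | h.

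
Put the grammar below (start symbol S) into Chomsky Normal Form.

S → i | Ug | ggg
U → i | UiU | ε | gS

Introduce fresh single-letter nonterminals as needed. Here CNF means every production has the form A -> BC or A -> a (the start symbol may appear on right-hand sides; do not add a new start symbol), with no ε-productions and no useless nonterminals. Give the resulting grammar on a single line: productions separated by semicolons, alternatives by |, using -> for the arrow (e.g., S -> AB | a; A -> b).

S -> g | i | AC | UA; A -> g; B -> i; C -> AA; D -> BU; U -> i | AS | BU | UB | UD

Nullable: {U}; after ε-elimination: S -> g | i | Ug | ggg; U -> i | Ui | gS | iU | UiU.
No unit productions to eliminate.
TERM: introduce A -> g, B -> i and substitute in every rule of length ≥2.
BIN: S -> AAA becomes S -> AC, C -> AA; U -> UBU becomes U -> UD, D -> BU.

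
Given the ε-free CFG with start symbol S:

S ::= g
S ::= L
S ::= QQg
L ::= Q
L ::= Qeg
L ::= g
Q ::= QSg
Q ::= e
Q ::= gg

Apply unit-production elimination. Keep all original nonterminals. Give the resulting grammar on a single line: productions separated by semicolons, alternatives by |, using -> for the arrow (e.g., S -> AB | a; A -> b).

S -> e | g | gg | QQg | QSg | Qeg; L -> e | g | gg | QSg | Qeg; Q -> e | gg | QSg

Unit productions: L->Q, S->L.
Unit pairs (A ⇒* B via units): (L,Q), (S,L), (S,Q).
S: inherits non-unit rules of {L, Q, S} → QQg | QSg | Qeg | e | g | gg.
L: inherits non-unit rules of {L, Q} → QSg | Qeg | e | g | gg.
Q: inherits non-unit rules of {Q} → QSg | e | gg.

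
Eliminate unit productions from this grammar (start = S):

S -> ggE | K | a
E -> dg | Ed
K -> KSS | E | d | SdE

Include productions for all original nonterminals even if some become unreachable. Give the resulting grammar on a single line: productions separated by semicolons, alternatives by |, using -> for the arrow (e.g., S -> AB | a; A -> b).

Unit productions: K->E, S->K.
Unit pairs (A ⇒* B via units): (K,E), (S,E), (S,K).
S: inherits non-unit rules of {E, K, S} → Ed | KSS | SdE | a | d | dg | ggE.
E: inherits non-unit rules of {E} → Ed | dg.
K: inherits non-unit rules of {E, K} → Ed | KSS | SdE | d | dg.

S -> a | d | Ed | dg | KSS | SdE | ggE; E -> Ed | dg; K -> d | Ed | dg | KSS | SdE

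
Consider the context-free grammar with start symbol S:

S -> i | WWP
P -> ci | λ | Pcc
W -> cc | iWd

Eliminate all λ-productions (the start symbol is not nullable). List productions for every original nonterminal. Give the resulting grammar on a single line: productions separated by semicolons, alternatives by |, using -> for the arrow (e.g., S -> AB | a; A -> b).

S -> i | WW | WWP; P -> cc | ci | Pcc; W -> cc | iWd

Nullable set: {P}.
S -> WWP: P nullable, giving WW | WWP.
Drop P -> λ.
P -> Pcc: P nullable, giving Pcc | cc.
Unchanged (no nullable symbols): S -> i; P -> ci; W -> cc; W -> iWd.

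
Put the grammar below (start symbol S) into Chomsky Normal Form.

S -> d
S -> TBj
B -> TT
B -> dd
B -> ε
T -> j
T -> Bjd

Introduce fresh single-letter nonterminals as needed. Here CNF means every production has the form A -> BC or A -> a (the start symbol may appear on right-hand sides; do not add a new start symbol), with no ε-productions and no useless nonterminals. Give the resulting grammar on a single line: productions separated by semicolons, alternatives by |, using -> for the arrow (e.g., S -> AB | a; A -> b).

Nullable: {B}; after ε-elimination: S -> d | Tj | TBj; B -> TT | dd; T -> j | jd | Bjd.
No unit productions to eliminate.
TERM: introduce A -> d, C -> j and substitute in every rule of length ≥2.
BIN: S -> TBC becomes S -> TD, D -> BC; T -> BCA becomes T -> BE, E -> CA.

S -> d | TC | TD; A -> d; B -> AA | TT; C -> j; D -> BC; E -> CA; T -> j | BE | CA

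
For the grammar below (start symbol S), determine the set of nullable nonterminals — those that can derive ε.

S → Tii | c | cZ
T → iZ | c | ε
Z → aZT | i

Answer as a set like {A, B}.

Directly nullable (have an ε-rule): {T}.
Not nullable: S, Z — each has a terminal in every rule's right-hand side or depends on a non-nullable symbol.

{T}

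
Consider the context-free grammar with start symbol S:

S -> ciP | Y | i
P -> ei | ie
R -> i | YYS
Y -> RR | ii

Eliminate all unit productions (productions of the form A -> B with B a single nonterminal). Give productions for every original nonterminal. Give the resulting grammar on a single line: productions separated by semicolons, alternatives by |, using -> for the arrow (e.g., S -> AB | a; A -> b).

S -> i | RR | ii | ciP; P -> ei | ie; R -> i | YYS; Y -> RR | ii

Unit productions: S->Y.
Unit pairs (A ⇒* B via units): (S,Y).
S: inherits non-unit rules of {S, Y} → RR | ciP | i | ii.
P: inherits non-unit rules of {P} → ei | ie.
R: inherits non-unit rules of {R} → YYS | i.
Y: inherits non-unit rules of {Y} → RR | ii.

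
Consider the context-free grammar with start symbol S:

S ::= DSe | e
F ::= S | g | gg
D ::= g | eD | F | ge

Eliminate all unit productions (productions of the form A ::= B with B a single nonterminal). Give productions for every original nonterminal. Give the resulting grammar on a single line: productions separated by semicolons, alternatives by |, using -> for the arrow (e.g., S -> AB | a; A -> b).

S -> e | DSe; D -> e | g | eD | ge | gg | DSe; F -> e | g | gg | DSe

Unit productions: D->F, F->S.
Unit pairs (A ⇒* B via units): (D,F), (D,S), (F,S).
S: inherits non-unit rules of {S} → DSe | e.
D: inherits non-unit rules of {D, F, S} → DSe | e | eD | g | ge | gg.
F: inherits non-unit rules of {F, S} → DSe | e | g | gg.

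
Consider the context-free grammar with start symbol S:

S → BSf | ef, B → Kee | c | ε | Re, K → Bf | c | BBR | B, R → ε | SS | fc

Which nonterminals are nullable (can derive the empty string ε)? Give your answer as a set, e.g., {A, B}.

Directly nullable (have an ε-rule): {B, R}.
K is nullable via K -> B (every symbol on the right is already known nullable).
Not nullable: S — each has a terminal in every rule's right-hand side or depends on a non-nullable symbol.

{B, K, R}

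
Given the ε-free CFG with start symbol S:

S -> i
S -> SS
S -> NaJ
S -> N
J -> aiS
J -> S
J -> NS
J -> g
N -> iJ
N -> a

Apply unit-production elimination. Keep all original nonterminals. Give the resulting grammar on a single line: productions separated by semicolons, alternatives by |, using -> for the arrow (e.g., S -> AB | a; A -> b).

Unit productions: J->S, S->N.
Unit pairs (A ⇒* B via units): (J,N), (J,S), (S,N).
S: inherits non-unit rules of {N, S} → NaJ | SS | a | i | iJ.
J: inherits non-unit rules of {J, N, S} → NS | NaJ | SS | a | aiS | g | i | iJ.
N: inherits non-unit rules of {N} → a | iJ.

S -> a | i | SS | iJ | NaJ; J -> a | g | i | NS | SS | iJ | NaJ | aiS; N -> a | iJ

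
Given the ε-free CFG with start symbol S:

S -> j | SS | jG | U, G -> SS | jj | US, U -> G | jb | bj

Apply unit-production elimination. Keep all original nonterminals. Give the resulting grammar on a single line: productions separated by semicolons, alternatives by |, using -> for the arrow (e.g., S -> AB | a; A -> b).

Unit productions: S->U, U->G.
Unit pairs (A ⇒* B via units): (S,G), (S,U), (U,G).
S: inherits non-unit rules of {G, S, U} → SS | US | bj | j | jG | jb | jj.
G: inherits non-unit rules of {G} → SS | US | jj.
U: inherits non-unit rules of {G, U} → SS | US | bj | jb | jj.

S -> j | SS | US | bj | jG | jb | jj; G -> SS | US | jj; U -> SS | US | bj | jb | jj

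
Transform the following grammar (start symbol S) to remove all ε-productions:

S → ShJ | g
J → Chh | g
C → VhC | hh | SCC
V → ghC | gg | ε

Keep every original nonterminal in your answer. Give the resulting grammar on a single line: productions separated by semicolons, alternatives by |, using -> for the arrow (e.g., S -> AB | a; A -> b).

S -> g | ShJ; C -> hC | hh | SCC | VhC; J -> g | Chh; V -> gg | ghC

Nullable set: {V}.
C -> VhC: V nullable, giving VhC | hC.
Drop V -> ε.
Unchanged (no nullable symbols): S -> ShJ; S -> g; C -> SCC; C -> hh; J -> Chh; J -> g; V -> gg; V -> ghC.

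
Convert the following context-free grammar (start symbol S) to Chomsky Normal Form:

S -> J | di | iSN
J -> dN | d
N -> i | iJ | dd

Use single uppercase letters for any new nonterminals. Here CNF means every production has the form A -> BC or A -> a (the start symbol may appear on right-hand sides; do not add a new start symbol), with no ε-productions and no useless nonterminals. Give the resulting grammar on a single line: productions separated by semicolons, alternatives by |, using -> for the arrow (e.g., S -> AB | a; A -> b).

S -> d | AB | AN | BC; A -> d; B -> i; C -> SN; J -> d | AN; N -> i | AA | BJ

No ε-productions.
After unit-elimination: S -> d | dN | di | iSN; J -> d | dN; N -> i | dd | iJ.
TERM: introduce A -> d, B -> i and substitute in every rule of length ≥2.
BIN: S -> BSN becomes S -> BC, C -> SN.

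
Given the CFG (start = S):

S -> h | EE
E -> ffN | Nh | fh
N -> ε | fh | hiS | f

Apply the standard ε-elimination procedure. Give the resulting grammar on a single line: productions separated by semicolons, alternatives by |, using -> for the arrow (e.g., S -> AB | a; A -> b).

Nullable set: {N}.
E -> Nh: N nullable, giving Nh | h.
E -> ffN: N nullable, giving ff | ffN.
Drop N -> ε.
Unchanged (no nullable symbols): S -> EE; S -> h; E -> fh; N -> f; N -> fh; N -> hiS.

S -> h | EE; E -> h | Nh | ff | fh | ffN; N -> f | fh | hiS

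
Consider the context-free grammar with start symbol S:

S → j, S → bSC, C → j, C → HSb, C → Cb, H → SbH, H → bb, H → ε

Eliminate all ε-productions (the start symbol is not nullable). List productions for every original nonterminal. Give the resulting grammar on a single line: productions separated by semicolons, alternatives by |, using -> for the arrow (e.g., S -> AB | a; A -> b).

Nullable set: {H}.
C -> HSb: H nullable, giving HSb | Sb.
Drop H -> ε.
H -> SbH: H nullable, giving Sb | SbH.
Unchanged (no nullable symbols): S -> bSC; S -> j; C -> Cb; C -> j; H -> bb.

S -> j | bSC; C -> j | Cb | Sb | HSb; H -> Sb | bb | SbH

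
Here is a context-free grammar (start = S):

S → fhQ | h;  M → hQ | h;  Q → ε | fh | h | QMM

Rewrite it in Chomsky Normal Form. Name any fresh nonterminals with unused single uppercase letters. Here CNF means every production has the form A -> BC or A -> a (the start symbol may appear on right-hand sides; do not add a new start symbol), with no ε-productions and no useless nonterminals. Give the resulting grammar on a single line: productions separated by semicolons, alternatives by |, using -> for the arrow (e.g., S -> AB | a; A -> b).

Nullable: {Q}; after ε-elimination: S -> h | fh | fhQ; M -> h | hQ; Q -> h | MM | fh | QMM.
No unit productions to eliminate.
TERM: introduce B -> f, A -> h and substitute in every rule of length ≥2.
BIN: Q -> QMM becomes Q -> QC, C -> MM; S -> BAQ becomes S -> BD, D -> AQ.

S -> h | BA | BD; A -> h; B -> f; C -> MM; D -> AQ; M -> h | AQ; Q -> h | BA | MM | QC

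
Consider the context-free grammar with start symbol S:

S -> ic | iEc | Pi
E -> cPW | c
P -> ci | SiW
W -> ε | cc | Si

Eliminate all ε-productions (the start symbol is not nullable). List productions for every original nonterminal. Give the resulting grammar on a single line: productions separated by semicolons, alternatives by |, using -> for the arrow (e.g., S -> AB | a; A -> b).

S -> Pi | ic | iEc; E -> c | cP | cPW; P -> Si | ci | SiW; W -> Si | cc

Nullable set: {W}.
E -> cPW: W nullable, giving cP | cPW.
P -> SiW: W nullable, giving Si | SiW.
Drop W -> ε.
Unchanged (no nullable symbols): S -> Pi; S -> iEc; S -> ic; E -> c; P -> ci; W -> Si; W -> cc.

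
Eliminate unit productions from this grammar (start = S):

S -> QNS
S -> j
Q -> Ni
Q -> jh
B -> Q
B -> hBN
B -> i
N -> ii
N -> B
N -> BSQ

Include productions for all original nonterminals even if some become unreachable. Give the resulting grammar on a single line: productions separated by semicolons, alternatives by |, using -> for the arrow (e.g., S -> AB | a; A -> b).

Unit productions: B->Q, N->B.
Unit pairs (A ⇒* B via units): (B,Q), (N,B), (N,Q).
S: inherits non-unit rules of {S} → QNS | j.
B: inherits non-unit rules of {B, Q} → Ni | hBN | i | jh.
N: inherits non-unit rules of {B, N, Q} → BSQ | Ni | hBN | i | ii | jh.
Q: inherits non-unit rules of {Q} → Ni | jh.

S -> j | QNS; B -> i | Ni | jh | hBN; N -> i | Ni | ii | jh | BSQ | hBN; Q -> Ni | jh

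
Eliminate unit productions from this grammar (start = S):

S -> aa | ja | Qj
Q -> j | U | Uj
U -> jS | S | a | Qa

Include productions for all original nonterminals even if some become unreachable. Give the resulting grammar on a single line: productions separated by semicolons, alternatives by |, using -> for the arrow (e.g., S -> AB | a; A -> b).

Unit productions: Q->U, U->S.
Unit pairs (A ⇒* B via units): (Q,S), (Q,U), (U,S).
S: inherits non-unit rules of {S} → Qj | aa | ja.
Q: inherits non-unit rules of {Q, S, U} → Qa | Qj | Uj | a | aa | j | jS | ja.
U: inherits non-unit rules of {S, U} → Qa | Qj | a | aa | jS | ja.

S -> Qj | aa | ja; Q -> a | j | Qa | Qj | Uj | aa | jS | ja; U -> a | Qa | Qj | aa | jS | ja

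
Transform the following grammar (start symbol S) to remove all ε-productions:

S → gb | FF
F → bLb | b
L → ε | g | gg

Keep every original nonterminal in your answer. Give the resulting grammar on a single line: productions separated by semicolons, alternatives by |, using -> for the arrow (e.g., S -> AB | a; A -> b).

S -> FF | gb; F -> b | bb | bLb; L -> g | gg

Nullable set: {L}.
F -> bLb: L nullable, giving bLb | bb.
Drop L -> ε.
Unchanged (no nullable symbols): S -> FF; S -> gb; F -> b; L -> g; L -> gg.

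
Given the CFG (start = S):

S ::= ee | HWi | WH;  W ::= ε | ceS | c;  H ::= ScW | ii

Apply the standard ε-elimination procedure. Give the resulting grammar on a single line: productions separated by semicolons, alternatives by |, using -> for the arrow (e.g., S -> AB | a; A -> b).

Nullable set: {W}.
S -> HWi: W nullable, giving HWi | Hi.
S -> WH: W nullable, giving H | WH.
H -> ScW: W nullable, giving Sc | ScW.
Drop W -> ε.
Unchanged (no nullable symbols): S -> ee; H -> ii; W -> c; W -> ceS.

S -> H | Hi | WH | ee | HWi; H -> Sc | ii | ScW; W -> c | ceS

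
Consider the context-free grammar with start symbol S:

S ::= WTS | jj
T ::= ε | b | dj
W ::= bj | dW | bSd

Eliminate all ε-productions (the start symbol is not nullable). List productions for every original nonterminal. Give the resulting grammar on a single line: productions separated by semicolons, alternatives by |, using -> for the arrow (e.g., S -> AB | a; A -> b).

Nullable set: {T}.
S -> WTS: T nullable, giving WS | WTS.
Drop T -> ε.
Unchanged (no nullable symbols): S -> jj; T -> b; T -> dj; W -> bSd; W -> bj; W -> dW.

S -> WS | jj | WTS; T -> b | dj; W -> bj | dW | bSd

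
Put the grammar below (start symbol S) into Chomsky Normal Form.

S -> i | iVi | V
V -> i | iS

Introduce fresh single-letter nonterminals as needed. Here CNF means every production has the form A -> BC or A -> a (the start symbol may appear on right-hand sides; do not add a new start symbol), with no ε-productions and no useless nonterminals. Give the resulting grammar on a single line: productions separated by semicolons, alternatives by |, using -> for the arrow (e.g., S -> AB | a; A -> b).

S -> i | AB | AS; A -> i; B -> VA; V -> i | AS

No ε-productions.
After unit-elimination: S -> i | iS | iVi; V -> i | iS.
TERM: introduce A -> i and substitute in every rule of length ≥2.
BIN: S -> AVA becomes S -> AB, B -> VA.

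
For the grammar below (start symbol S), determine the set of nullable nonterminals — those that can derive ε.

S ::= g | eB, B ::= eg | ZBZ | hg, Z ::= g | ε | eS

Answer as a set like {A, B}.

Directly nullable (have an ε-rule): {Z}.
Not nullable: B, S — each has a terminal in every rule's right-hand side or depends on a non-nullable symbol.

{Z}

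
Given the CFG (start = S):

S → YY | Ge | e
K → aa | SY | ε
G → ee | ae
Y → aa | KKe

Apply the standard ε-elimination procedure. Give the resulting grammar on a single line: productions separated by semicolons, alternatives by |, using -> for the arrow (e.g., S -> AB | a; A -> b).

Nullable set: {K}.
Drop K -> ε.
Y -> KKe: K, K nullable, giving KKe | Ke | e.
Unchanged (no nullable symbols): S -> Ge; S -> YY; S -> e; G -> ae; G -> ee; K -> SY; K -> aa; Y -> aa.

S -> e | Ge | YY; G -> ae | ee; K -> SY | aa; Y -> e | Ke | aa | KKe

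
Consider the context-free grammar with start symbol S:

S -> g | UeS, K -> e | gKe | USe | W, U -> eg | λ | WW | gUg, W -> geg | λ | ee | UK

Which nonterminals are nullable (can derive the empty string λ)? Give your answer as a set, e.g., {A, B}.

{K, U, W}

Directly nullable (have an ε-rule): {U, W}.
K is nullable via K -> W (every symbol on the right is already known nullable).
Not nullable: S — each has a terminal in every rule's right-hand side or depends on a non-nullable symbol.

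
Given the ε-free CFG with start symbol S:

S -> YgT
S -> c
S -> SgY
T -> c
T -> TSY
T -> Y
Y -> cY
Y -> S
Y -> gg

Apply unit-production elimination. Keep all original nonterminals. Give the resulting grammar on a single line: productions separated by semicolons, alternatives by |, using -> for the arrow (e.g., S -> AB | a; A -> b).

Unit productions: T->Y, Y->S.
Unit pairs (A ⇒* B via units): (T,S), (T,Y), (Y,S).
S: inherits non-unit rules of {S} → SgY | YgT | c.
T: inherits non-unit rules of {S, T, Y} → SgY | TSY | YgT | c | cY | gg.
Y: inherits non-unit rules of {S, Y} → SgY | YgT | c | cY | gg.

S -> c | SgY | YgT; T -> c | cY | gg | SgY | TSY | YgT; Y -> c | cY | gg | SgY | YgT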